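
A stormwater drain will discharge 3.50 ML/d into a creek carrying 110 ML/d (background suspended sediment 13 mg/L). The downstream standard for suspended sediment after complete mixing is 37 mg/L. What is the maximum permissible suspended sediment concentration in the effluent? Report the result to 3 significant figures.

791 mg/L

At the limit, (Qr·Cr + Qe·Cₑ)/(Qr + Qe) = 37:
Cₑ = (113.5·37 − 110.0·13.00) / 3.500 = 791.3 mg/L.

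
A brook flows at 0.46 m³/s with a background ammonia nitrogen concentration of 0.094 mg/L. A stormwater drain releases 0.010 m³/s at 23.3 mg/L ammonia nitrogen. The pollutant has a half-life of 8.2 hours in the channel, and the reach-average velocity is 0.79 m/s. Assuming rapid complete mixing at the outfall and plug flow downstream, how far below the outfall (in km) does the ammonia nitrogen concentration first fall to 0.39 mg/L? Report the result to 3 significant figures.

After mixing, C = (0.4600·0.09400 + 0.01000·23.30) / 0.4700 = 0.2762/0.4700 = 0.5877 mg/L.
Half-life 8.2 h → k = ln 2 / 8.2 = 0.08453 h⁻¹ = 2.029 d⁻¹.
Set 0.5877·exp(−k·t) = 0.39 → t = ln(0.5877/0.39)/k = 17470 s = 4.852 h.
Distance = v·t = 0.79·17470 = 13800 m = 13.80 km.

13.8 km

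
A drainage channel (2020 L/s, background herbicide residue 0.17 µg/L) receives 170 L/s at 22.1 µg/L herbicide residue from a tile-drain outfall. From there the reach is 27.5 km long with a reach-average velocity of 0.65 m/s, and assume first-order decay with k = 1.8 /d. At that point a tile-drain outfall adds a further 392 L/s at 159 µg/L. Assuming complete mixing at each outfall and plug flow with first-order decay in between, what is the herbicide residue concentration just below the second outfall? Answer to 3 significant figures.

24.8 µg/L

Flow-weighted average: C = (2020·0.1700 + 170.0·22.10) / 2190 = 4100/2190 = 1.872 µg/L; combined flow 2190 L/s.
Travel time t = 27.5·1000 / 0.65 = 42310 s = 11.75 h.
After decay, C = 1.872 × e^(−kt) = 1.872 × 0.4142 = 0.7755 µg/L.
Second outfall: C = (2190·0.7755 + 392.0·159.0)/2582 = 24.80 µg/L.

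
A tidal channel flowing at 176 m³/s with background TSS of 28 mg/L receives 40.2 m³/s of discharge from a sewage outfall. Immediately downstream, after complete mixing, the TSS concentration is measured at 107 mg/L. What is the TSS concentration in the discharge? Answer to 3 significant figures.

453 mg/L

Mass balance: 176.0·28.00 + 40.20·Cₑ = 216.2·107.0
→ Cₑ = (216.2·107.0 − 176.0·28.00) / 40.20 = 452.9 mg/L.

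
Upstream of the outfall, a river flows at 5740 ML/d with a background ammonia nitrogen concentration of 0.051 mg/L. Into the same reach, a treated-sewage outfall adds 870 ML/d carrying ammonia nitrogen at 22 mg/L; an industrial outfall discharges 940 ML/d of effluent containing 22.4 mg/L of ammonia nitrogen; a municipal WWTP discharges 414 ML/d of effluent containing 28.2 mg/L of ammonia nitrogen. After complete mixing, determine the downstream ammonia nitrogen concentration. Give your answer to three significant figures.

6.55 mg/L

Conservation of mass: C = (5740·0.05100 + 870.0·22.00 + 940.0·22.40 + 414.0·28.20) / 7964 = 52160/7964 = 6.550 mg/L.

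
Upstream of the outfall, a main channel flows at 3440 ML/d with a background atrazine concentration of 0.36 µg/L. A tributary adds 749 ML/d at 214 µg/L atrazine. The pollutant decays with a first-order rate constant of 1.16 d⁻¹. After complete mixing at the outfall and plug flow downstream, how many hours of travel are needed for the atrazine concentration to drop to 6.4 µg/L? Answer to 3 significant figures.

37.2 h

Mass balance: C = (3440·0.3600 + 749.0·214.0) / 4189 = 161500/4189 = 38.56 µg/L.
38.56·exp(−k·t) = 6.4 → t = ln(38.56/6.4)/k = 133800 s = 37.16 h.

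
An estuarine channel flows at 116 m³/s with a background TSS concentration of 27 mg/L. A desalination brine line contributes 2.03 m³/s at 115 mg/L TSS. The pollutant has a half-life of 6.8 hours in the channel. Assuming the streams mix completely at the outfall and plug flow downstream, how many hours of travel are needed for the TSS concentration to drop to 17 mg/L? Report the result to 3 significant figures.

After mixing, C = (116.0·27.00 + 2.030·115.0) / 118.0 = 3365/118.0 = 28.51 mg/L.
Half-life 6.8 h → k = ln 2 / 6.8 = 0.1019 h⁻¹ = 2.446 d⁻¹.
28.51·exp(−k·t) = 17 → t = ln(28.51/17)/k = 18260 s = 5.074 h.

5.07 h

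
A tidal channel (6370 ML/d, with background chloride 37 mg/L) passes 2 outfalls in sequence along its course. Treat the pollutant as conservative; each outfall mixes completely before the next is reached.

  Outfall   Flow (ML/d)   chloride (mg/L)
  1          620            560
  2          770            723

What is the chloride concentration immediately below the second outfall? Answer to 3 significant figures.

147 mg/L

Below outfall 1: Q → 6990 ML/d, C = (6370·37.00 + 620.0·560.0)/6990 = 83.39 mg/L.
Below outfall 2: Q → 7760 ML/d, C = (6990·83.39 + 770.0·723.0)/7760 = 146.9 mg/L.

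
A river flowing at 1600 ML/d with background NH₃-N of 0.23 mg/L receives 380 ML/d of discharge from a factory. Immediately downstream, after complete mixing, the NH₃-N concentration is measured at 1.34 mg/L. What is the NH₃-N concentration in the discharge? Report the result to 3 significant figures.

Mass balance: 1600·0.2300 + 380.0·Cₑ = 1980·1.340
→ Cₑ = (1980·1.340 − 1600·0.2300) / 380.0 = 6.014 mg/L.

6.01 mg/L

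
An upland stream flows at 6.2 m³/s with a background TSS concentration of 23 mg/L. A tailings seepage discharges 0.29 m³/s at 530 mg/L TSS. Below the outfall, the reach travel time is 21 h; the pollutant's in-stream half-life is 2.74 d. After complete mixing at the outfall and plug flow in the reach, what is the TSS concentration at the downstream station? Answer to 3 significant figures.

36.6 mg/L

After mixing, C = (6.200·23.00 + 0.2900·530.0) / 6.490 = 296.3/6.490 = 45.65 mg/L.
Half-life 2.74 d → k = ln 2 / 2.74 = 0.2530 d⁻¹.
First-order decay: C = 45.65·exp(−k·t) = 45.65·0.8014 = 36.59 mg/L.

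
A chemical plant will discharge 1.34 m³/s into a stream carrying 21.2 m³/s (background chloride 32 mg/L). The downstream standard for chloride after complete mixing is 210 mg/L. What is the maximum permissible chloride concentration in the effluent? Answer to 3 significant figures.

At the limit, (Qr·Cr + Qe·Cₑ)/(Qr + Qe) = 210:
Cₑ = (22.54·210 − 21.20·32.00) / 1.340 = 3026 mg/L.

3030 mg/L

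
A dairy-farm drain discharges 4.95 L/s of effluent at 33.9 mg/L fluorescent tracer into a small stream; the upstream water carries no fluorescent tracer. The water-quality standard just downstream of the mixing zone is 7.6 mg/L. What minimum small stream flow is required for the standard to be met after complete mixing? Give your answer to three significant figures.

17.1 L/s

Set C_mix = 7.6: (Q·0 + 4.950·33.90) / (Q + 4.950) = 7.6
→ Q = 4.950·(33.90 − 7.6)/(7.6 − 0) = 17.13 L/s.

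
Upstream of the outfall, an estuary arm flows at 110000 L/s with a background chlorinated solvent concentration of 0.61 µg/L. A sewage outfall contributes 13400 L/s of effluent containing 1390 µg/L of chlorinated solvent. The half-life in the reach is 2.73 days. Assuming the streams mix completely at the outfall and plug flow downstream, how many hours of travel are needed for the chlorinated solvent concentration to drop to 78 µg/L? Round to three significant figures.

62.7 h

Mixed concentration C = ΣQC/ΣQ = (110000·0.6100 + 13400·1390) / 123400 = 18690000/123400 = 151.5 µg/L.
Half-life 2.73 d → k = ln 2 / 2.73 = 0.2539 d⁻¹.
151.5·exp(−k·t) = 78 → t = ln(151.5/78)/k = 225900 s = 62.74 h.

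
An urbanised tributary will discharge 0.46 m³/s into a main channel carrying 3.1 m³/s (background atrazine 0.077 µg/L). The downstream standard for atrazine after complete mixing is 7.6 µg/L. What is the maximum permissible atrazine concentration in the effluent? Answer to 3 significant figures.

58.3 µg/L

At the limit, (Qr·Cr + Qe·Cₑ)/(Qr + Qe) = 7.6:
Cₑ = (3.560·7.6 − 3.100·0.07700) / 0.4600 = 58.30 µg/L.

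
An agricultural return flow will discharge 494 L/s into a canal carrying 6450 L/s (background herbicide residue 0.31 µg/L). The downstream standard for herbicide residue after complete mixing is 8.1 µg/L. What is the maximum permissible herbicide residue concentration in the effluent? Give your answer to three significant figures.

At the limit, (Qr·Cr + Qe·Cₑ)/(Qr + Qe) = 8.1:
Cₑ = (6944·8.1 − 6450·0.3100) / 494.0 = 109.8 µg/L.

110 µg/L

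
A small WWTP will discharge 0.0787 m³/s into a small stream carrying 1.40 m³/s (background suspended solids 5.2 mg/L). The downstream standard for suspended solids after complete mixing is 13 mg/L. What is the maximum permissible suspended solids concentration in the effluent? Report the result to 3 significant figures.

152 mg/L

At the limit, (Qr·Cr + Qe·Cₑ)/(Qr + Qe) = 13:
Cₑ = (1.479·13 − 1.400·5.200) / 0.07870 = 151.8 mg/L.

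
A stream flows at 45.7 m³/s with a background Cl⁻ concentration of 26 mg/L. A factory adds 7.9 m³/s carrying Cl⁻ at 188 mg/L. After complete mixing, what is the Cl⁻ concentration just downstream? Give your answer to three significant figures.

49.9 mg/L

Conservation of mass: C = (45.70·26.00 + 7.900·188.0) / 53.60 = 2673/53.60 = 49.88 mg/L.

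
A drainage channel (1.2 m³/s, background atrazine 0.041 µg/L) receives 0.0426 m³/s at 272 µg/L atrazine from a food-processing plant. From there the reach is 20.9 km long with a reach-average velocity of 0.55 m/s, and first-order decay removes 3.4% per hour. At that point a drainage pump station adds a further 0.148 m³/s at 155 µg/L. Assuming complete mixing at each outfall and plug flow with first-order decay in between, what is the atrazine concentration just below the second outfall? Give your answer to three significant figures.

Mass balance: C = (1.200·0.04100 + 0.04260·272.0) / 1.243 = 11.64/1.243 = 9.365 µg/L; combined flow 1.243 m³/s.
Travel time t = 20.9·1000 / 0.55 = 38000 s = 10.56 h.
3.4%/h lost → k = −ln(1 − 0.034) = 0.03459 h⁻¹.
Decay over the reach: 9.365·exp(−kt) = 9.365·0.6941 = 6.500 µg/L.
At the second outfall, C = (1.243·6.500 + 0.1480·155.0) / (1.243 + 0.1480) = 22.30 µg/L.

22.3 µg/L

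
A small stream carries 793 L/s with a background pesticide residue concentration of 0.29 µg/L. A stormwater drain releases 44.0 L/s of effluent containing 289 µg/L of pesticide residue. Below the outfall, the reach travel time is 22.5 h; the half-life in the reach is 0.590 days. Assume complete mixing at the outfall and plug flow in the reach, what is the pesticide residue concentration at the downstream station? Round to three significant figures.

Mass balance: C = (793.0·0.2900 + 44.00·289.0) / 837.0 = 12950/837.0 = 15.47 µg/L.
Half-life 0.590 d → k = ln 2 / 0.590 = 1.175 d⁻¹.
Decay over the reach: 15.47·exp(−kt) = 15.47·0.3324 = 5.141 µg/L.

5.14 µg/L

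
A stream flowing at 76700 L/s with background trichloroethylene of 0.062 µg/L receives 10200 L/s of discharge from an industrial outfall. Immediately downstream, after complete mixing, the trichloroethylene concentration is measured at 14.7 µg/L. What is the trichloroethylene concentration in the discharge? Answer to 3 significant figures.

125 µg/L

Mass balance: 76700·0.06200 + 10200·Cₑ = 86900·14.70
→ Cₑ = (86900·14.70 − 76700·0.06200) / 10200 = 124.8 µg/L.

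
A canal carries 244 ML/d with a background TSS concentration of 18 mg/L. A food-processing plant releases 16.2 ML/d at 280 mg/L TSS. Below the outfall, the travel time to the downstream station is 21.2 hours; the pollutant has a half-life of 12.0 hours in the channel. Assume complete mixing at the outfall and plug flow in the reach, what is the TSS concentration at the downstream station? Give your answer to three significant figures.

Mass balance: C = (244.0·18.00 + 16.20·280.0) / 260.2 = 8928/260.2 = 34.31 mg/L.
Half-life 12.0 h → k = ln 2 / 12.0 = 0.05776 h⁻¹ = 1.386 d⁻¹.
After decay, C = 34.31 × e^(−kt) = 34.31 × 0.2939 = 10.08 mg/L.

10.1 mg/L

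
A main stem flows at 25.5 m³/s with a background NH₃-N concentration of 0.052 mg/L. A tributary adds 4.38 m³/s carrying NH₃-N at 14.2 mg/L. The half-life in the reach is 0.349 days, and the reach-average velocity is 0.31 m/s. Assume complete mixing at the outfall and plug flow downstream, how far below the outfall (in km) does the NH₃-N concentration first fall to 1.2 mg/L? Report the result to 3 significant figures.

Conservation of mass: C = (25.50·0.05200 + 4.380·14.20) / 29.88 = 63.52/29.88 = 2.126 mg/L.
Half-life 0.349 d → k = ln 2 / 0.349 = 1.986 d⁻¹.
Set 2.126·exp(−k·t) = 1.2 → t = ln(2.126/1.2)/k = 24880 s = 6.911 h.
Distance = v·t = 0.31·24880 = 7712 m = 7.712 km.

7.71 km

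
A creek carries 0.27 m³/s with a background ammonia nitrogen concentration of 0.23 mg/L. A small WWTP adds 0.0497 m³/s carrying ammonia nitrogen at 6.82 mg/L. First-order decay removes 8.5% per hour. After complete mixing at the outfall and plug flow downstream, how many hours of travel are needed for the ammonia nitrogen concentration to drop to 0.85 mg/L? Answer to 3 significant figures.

Mass balance: C = (0.2700·0.2300 + 0.04970·6.820) / 0.3197 = 0.4011/0.3197 = 1.254 mg/L.
8.5%/h lost → k = −ln(1 − 0.085) = 0.08883 h⁻¹.
1.254·exp(−k·t) = 0.85 → t = ln(1.254/0.85)/k = 15770 s = 4.382 h.

4.38 h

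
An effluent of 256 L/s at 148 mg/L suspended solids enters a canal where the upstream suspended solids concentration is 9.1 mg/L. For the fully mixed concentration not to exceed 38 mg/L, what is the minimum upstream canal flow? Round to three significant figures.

Set C_mix = 38: (Q·9.100 + 256.0·148.0) / (Q + 256.0) = 38
→ Q = 256.0·(148.0 − 38)/(38 − 9.100) = 974.4 L/s.

974 L/s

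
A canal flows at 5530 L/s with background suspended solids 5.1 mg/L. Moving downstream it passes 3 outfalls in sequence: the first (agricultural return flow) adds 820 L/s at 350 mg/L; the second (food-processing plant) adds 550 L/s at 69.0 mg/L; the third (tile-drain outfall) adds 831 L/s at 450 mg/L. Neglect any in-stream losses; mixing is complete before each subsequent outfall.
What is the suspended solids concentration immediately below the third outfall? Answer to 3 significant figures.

94.1 mg/L

After outfall 1: Q = 5530 + 820.0 = 6350 L/s; C = (5530·5.100 + 820.0·350.0)/6350 = 49.64 mg/L.
After outfall 2: Q = 6350 + 550.0 = 6900 L/s; C = (6350·49.64 + 550.0·69.00)/6900 = 51.18 mg/L.
After outfall 3: Q = 6900 + 831.0 = 7731 L/s; C = (6900·51.18 + 831.0·450.0)/7731 = 94.05 mg/L.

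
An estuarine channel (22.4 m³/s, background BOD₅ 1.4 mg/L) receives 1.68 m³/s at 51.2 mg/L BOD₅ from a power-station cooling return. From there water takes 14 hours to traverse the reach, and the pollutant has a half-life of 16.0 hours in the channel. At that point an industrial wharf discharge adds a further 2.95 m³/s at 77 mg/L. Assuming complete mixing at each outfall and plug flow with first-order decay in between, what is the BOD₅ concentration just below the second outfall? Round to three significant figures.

Mass balance: C = (22.40·1.400 + 1.680·51.20) / 24.08 = 117.4/24.08 = 4.874 mg/L; combined flow 24.08 m³/s.
Half-life 16.0 h → k = ln 2 / 16.0 = 0.04332 h⁻¹ = 1.040 d⁻¹.
After decay, C = 4.874 × e^(−kt) = 4.874 × 0.5453 = 2.658 mg/L.
Second outfall: C = (24.08·2.658 + 2.950·77.00)/27.03 = 10.77 mg/L.

10.8 mg/L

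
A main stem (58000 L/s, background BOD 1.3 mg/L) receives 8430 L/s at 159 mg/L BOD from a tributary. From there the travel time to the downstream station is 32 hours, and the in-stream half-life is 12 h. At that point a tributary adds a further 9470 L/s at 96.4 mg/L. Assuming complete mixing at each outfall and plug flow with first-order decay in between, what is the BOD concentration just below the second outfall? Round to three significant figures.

15.0 mg/L

Conservation of mass: C = (58000·1.300 + 8430·159.0) / 66430 = 1416000/66430 = 21.31 mg/L; combined flow 66430 L/s.
Half-life 12 h → k = ln 2 / 12 = 0.05776 h⁻¹ = 1.386 d⁻¹.
First-order decay: C = 21.31·exp(−k·t) = 21.31·0.1575 = 3.356 mg/L.
At the second outfall, C = (66430·3.356 + 9470·96.40) / (66430 + 9470) = 14.97 mg/L.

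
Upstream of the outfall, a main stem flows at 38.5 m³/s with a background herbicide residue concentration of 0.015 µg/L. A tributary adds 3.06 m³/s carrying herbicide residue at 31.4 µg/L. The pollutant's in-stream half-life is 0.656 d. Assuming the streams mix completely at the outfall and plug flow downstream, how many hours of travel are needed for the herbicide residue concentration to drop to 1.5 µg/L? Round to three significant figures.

9.96 h

Mass balance: C = (38.50·0.01500 + 3.060·31.40) / 41.56 = 96.66/41.56 = 2.326 µg/L.
Half-life 0.656 d → k = ln 2 / 0.656 = 1.057 d⁻¹.
2.326·exp(−k·t) = 1.5 → t = ln(2.326/1.5)/k = 35870 s = 9.963 h.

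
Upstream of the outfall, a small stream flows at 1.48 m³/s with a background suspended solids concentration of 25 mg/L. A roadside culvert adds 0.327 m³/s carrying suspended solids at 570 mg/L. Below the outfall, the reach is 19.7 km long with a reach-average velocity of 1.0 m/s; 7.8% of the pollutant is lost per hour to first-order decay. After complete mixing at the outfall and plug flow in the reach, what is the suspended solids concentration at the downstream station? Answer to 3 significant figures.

Mixed concentration C = ΣQC/ΣQ = (1.480·25.00 + 0.3270·570.0) / 1.807 = 223.4/1.807 = 123.6 mg/L.
Travel time t = 19.7·1000 / 1.0 = 19700 s = 5.472 h.
7.8%/h lost → k = −ln(1 − 0.078) = 0.08121 h⁻¹.
Decay over the reach: 123.6·exp(−kt) = 123.6·0.6412 = 79.27 mg/L.

79.3 mg/L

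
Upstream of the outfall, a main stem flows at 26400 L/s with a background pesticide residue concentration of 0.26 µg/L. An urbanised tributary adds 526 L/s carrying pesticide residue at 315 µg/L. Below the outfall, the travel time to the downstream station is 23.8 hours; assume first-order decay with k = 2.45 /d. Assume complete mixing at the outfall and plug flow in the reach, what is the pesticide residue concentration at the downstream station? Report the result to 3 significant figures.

Flow-weighted average: C = (26400·0.2600 + 526.0·315.0) / 26930 = 172600/26930 = 6.408 µg/L.
First-order decay: C = 6.408·exp(−k·t) = 6.408·0.08807 = 0.5644 µg/L.

0.564 µg/L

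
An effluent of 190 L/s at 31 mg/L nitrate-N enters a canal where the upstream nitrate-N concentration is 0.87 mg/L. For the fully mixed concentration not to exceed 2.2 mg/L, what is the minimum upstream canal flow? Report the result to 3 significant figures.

Set C_mix = 2.2: (Q·0.8700 + 190.0·31.00) / (Q + 190.0) = 2.2
→ Q = 190.0·(31.00 − 2.2)/(2.2 − 0.8700) = 4114 L/s.

4110 L/s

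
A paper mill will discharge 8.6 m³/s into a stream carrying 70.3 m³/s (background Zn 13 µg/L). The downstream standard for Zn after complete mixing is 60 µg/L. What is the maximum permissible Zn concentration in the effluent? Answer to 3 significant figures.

At the limit, (Qr·Cr + Qe·Cₑ)/(Qr + Qe) = 60:
Cₑ = (78.90·60 − 70.30·13.00) / 8.600 = 444.2 µg/L.

444 µg/L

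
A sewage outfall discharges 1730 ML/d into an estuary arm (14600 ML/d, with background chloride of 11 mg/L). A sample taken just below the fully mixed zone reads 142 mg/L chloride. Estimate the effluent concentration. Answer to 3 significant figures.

1250 mg/L

Mass balance: 14600·11.00 + 1730·Cₑ = 16330·142.0
→ Cₑ = (16330·142.0 − 14600·11.00) / 1730 = 1248 mg/L.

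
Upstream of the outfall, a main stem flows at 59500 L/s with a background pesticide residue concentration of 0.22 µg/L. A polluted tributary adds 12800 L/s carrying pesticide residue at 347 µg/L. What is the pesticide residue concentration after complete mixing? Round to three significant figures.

Mass balance: C = (59500·0.2200 + 12800·347.0) / 72300 = 4455000/72300 = 61.61 µg/L.

61.6 µg/L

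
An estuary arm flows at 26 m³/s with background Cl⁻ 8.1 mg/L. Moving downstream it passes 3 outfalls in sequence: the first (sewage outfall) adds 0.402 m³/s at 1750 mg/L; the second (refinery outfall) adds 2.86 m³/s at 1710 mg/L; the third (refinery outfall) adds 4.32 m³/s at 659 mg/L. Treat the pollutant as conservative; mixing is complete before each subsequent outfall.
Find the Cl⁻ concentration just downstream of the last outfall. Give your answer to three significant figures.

258 mg/L

Below outfall 1: Q → 26.40 m³/s, C = (26.00·8.100 + 0.4020·1750)/26.40 = 34.62 mg/L.
Below outfall 2: Q → 29.26 m³/s, C = (26.40·34.62 + 2.860·1710)/29.26 = 198.4 mg/L.
Below outfall 3: Q → 33.58 m³/s, C = (29.26·198.4 + 4.320·659.0)/33.58 = 257.6 mg/L.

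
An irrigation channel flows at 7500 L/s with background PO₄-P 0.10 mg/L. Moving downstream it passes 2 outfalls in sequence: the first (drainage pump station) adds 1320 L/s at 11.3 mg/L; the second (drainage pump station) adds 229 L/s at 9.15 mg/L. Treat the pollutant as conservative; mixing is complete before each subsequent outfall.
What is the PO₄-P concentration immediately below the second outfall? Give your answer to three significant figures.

Outfall 1: combined Q = 8820 L/s; C = (7500·0.1000 + 1320·11.30)/8820 = 1.776 mg/L.
Outfall 2: combined Q = 9049 L/s; C = (8820·1.776 + 229.0·9.150)/9049 = 1.963 mg/L.

1.96 mg/L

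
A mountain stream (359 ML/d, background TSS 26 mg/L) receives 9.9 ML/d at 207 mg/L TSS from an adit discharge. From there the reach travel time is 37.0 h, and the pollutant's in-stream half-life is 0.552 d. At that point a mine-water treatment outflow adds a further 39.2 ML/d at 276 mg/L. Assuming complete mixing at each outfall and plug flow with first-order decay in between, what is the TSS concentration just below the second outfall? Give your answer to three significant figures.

30.5 mg/L

After mixing, C = (359.0·26.00 + 9.900·207.0) / 368.9 = 11380/368.9 = 30.86 mg/L; combined flow 368.9 ML/d.
Half-life 0.552 d → k = ln 2 / 0.552 = 1.256 d⁻¹.
First-order decay: C = 30.86·exp(−k·t) = 30.86·0.1443 = 4.453 mg/L.
Second outfall: C = (368.9·4.453 + 39.20·276.0)/408.1 = 30.54 mg/L.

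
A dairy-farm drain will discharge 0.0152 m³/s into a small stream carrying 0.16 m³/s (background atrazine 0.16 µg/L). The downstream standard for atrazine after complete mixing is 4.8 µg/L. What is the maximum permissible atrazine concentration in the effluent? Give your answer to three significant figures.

At the limit, (Qr·Cr + Qe·Cₑ)/(Qr + Qe) = 4.8:
Cₑ = (0.1752·4.8 − 0.1600·0.1600) / 0.01520 = 53.64 µg/L.

53.6 µg/L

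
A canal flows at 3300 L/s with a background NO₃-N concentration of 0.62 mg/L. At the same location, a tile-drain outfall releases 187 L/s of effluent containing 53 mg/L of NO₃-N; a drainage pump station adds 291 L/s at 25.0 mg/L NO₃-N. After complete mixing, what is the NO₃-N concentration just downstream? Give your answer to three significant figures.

5.09 mg/L

Mass balance: C = (3300·0.6200 + 187.0·53.00 + 291.0·25.00) / 3778 = 19230/3778 = 5.091 mg/L.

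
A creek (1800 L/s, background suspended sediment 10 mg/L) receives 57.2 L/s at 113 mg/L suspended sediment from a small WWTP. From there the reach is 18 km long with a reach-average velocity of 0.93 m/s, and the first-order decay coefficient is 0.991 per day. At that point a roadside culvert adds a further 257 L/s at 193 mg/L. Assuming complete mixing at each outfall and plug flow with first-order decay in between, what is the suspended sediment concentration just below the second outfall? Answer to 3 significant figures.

Conservation of mass: C = (1800·10.00 + 57.20·113.0) / 1857 = 24460/1857 = 13.17 mg/L; combined flow 1857 L/s.
Travel time t = 18·1000 / 0.93 = 19350 s = 5.376 h.
First-order decay: C = 13.17·exp(−k·t) = 13.17·0.8009 = 10.55 mg/L.
At the second outfall, C = (1857·10.55 + 257.0·193.0) / (1857 + 257.0) = 32.73 mg/L.

32.7 mg/L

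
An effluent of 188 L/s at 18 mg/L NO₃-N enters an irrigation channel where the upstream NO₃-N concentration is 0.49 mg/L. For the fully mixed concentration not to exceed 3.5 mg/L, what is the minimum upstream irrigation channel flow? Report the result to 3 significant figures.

906 L/s

Set C_mix = 3.5: (Q·0.4900 + 188.0·18.00) / (Q + 188.0) = 3.5
→ Q = 188.0·(18.00 − 3.5)/(3.5 − 0.4900) = 905.6 L/s.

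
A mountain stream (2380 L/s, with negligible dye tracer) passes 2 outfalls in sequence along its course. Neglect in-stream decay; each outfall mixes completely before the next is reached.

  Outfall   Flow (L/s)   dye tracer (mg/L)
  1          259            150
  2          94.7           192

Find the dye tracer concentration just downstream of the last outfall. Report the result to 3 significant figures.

Below outfall 1: Q → 2639 L/s, C = (2380·0 + 259.0·150.0)/2639 = 14.72 mg/L.
Below outfall 2: Q → 2734 L/s, C = (2639·14.72 + 94.70·192.0)/2734 = 20.86 mg/L.

20.9 mg/L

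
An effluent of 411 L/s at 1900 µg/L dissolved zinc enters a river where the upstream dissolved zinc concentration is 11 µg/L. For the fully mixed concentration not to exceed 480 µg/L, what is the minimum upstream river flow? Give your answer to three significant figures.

Set C_mix = 480: (Q·11.00 + 411.0·1900) / (Q + 411.0) = 480
→ Q = 411.0·(1900 − 480)/(480 − 11.00) = 1244 L/s.

1240 L/s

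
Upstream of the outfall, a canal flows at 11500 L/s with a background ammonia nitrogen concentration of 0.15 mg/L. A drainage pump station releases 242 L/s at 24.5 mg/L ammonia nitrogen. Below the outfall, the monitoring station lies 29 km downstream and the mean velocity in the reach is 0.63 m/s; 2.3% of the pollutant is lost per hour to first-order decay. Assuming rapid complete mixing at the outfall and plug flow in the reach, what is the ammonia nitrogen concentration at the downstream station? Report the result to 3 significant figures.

Flow-weighted average: C = (11500·0.1500 + 242.0·24.50) / 11740 = 7654/11740 = 0.6518 mg/L.
Travel time t = 29·1000 / 0.63 = 46030 s = 12.79 h.
2.3%/h lost → k = −ln(1 − 0.023) = 0.02327 h⁻¹.
After decay, C = 0.6518 × e^(−kt) = 0.6518 × 0.7427 = 0.4841 mg/L.

0.484 mg/L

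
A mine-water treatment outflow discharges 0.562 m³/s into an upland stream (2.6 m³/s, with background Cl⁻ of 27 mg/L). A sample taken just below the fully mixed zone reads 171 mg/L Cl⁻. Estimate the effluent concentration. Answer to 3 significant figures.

837 mg/L

Mass balance: 2.600·27.00 + 0.5620·Cₑ = 3.162·171.0
→ Cₑ = (3.162·171.0 − 2.600·27.00) / 0.5620 = 837.2 mg/L.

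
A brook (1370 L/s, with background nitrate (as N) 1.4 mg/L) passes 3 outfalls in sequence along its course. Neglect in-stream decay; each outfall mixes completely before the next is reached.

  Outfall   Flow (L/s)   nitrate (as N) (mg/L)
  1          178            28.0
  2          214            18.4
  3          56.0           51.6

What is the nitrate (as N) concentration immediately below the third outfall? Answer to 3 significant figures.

Below outfall 1: Q → 1548 L/s, C = (1370·1.400 + 178.0·28.00)/1548 = 4.459 mg/L.
Below outfall 2: Q → 1762 L/s, C = (1548·4.459 + 214.0·18.40)/1762 = 6.152 mg/L.
Below outfall 3: Q → 1818 L/s, C = (1762·6.152 + 56.00·51.60)/1818 = 7.552 mg/L.

7.55 mg/L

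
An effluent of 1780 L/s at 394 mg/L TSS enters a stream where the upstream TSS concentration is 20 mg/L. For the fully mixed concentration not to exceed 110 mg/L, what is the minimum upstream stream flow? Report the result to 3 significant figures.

Set C_mix = 110: (Q·20.00 + 1780·394.0) / (Q + 1780) = 110
→ Q = 1780·(394.0 − 110)/(110 − 20.00) = 5617 L/s.

5620 L/s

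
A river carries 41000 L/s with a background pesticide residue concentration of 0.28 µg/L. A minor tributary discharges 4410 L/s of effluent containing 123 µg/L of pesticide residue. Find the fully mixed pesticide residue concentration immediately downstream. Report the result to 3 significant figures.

Mass balance: C = (41000·0.2800 + 4410·123.0) / 45410 = 553900/45410 = 12.20 µg/L.

12.2 µg/L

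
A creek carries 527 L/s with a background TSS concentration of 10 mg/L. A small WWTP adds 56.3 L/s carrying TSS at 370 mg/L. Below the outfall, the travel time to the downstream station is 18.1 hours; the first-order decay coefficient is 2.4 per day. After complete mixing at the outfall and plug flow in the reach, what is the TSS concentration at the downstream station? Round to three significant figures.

7.32 mg/L

Flow-weighted average: C = (527.0·10.00 + 56.30·370.0) / 583.3 = 26100/583.3 = 44.75 mg/L.
Applying C = C₀e^(−kt): 44.75 × 0.1637 = 7.323 mg/L.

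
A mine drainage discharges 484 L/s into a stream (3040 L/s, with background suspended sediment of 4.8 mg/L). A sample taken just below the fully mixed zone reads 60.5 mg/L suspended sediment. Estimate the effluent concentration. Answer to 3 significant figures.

Mass balance: 3040·4.800 + 484.0·Cₑ = 3524·60.50
→ Cₑ = (3524·60.50 − 3040·4.800) / 484.0 = 410.4 mg/L.

410 mg/L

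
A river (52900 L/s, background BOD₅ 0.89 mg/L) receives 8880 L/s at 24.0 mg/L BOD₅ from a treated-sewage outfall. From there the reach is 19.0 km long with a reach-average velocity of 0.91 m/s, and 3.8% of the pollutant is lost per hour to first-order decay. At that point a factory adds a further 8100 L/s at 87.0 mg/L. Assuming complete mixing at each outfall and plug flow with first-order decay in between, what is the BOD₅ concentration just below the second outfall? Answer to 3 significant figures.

13.1 mg/L

Mass balance: C = (52900·0.8900 + 8880·24.00) / 61780 = 260200/61780 = 4.212 mg/L; combined flow 61780 L/s.
Travel time t = 19.0·1000 / 0.91 = 20880 s = 5.800 h.
3.8%/h lost → k = −ln(1 − 0.038) = 0.03874 h⁻¹.
Applying C = C₀e^(−kt): 4.212 × 0.7988 = 3.364 mg/L.
At the second outfall, C = (61780·3.364 + 8100·87.00) / (61780 + 8100) = 13.06 mg/L.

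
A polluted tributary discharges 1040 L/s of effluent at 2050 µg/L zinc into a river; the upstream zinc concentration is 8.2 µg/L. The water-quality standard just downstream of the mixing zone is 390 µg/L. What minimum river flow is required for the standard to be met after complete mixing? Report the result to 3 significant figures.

Set C_mix = 390: (Q·8.200 + 1040·2050) / (Q + 1040) = 390
→ Q = 1040·(2050 − 390)/(390 − 8.200) = 4522 L/s.

4520 L/s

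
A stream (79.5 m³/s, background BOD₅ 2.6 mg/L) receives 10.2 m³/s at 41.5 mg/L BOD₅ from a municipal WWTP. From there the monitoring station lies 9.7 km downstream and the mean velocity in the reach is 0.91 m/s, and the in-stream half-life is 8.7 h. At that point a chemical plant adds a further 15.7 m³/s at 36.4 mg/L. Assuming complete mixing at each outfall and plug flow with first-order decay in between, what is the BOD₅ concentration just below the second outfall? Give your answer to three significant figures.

Mixed concentration C = ΣQC/ΣQ = (79.50·2.600 + 10.20·41.50) / 89.70 = 630.0/89.70 = 7.023 mg/L; combined flow 89.70 m³/s.
Travel time t = 9.7·1000 / 0.91 = 10660 s = 2.961 h.
Half-life 8.7 h → k = ln 2 / 8.7 = 0.07967 h⁻¹ = 1.912 d⁻¹.
Decay over the reach: 7.023·exp(−kt) = 7.023·0.7899 = 5.547 mg/L.
At the second outfall, C = (89.70·5.547 + 15.70·36.40) / (89.70 + 15.70) = 10.14 mg/L.

10.1 mg/L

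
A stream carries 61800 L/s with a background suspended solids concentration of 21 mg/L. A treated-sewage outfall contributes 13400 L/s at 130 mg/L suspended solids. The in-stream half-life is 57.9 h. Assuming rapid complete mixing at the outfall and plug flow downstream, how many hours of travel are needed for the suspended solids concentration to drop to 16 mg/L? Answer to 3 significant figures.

77.4 h

Mass balance: C = (61800·21.00 + 13400·130.0) / 75200 = 3040000/75200 = 40.42 mg/L.
Half-life 57.9 h → k = ln 2 / 57.9 = 0.01197 h⁻¹ = 0.2873 d⁻¹.
40.42·exp(−k·t) = 16 → t = ln(40.42/16)/k = 278700 s = 77.42 h.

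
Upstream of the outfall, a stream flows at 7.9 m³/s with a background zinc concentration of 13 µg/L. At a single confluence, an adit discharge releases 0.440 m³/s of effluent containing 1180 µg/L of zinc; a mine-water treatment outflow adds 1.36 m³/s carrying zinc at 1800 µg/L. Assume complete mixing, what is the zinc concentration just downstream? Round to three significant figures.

Mixed concentration C = ΣQC/ΣQ = (7.900·13.00 + 0.4400·1180 + 1.360·1800) / 9.700 = 3070/9.700 = 316.5 µg/L.

316 µg/L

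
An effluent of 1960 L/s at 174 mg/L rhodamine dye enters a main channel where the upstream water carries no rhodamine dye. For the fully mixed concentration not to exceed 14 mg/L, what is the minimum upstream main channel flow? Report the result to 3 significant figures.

Set C_mix = 14: (Q·0 + 1960·174.0) / (Q + 1960) = 14
→ Q = 1960·(174.0 − 14)/(14 − 0) = 22400 L/s.

22400 L/s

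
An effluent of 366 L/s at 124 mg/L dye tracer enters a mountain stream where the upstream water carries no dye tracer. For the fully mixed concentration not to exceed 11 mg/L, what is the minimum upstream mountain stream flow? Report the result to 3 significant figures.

Set C_mix = 11: (Q·0 + 366.0·124.0) / (Q + 366.0) = 11
→ Q = 366.0·(124.0 − 11)/(11 − 0) = 3760 L/s.

3760 L/s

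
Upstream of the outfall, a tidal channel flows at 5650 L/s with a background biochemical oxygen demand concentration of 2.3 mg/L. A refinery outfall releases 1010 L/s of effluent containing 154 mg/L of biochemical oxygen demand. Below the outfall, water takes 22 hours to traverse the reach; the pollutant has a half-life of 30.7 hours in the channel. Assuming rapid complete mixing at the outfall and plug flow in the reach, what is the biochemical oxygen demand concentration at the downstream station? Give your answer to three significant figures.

15.4 mg/L

Flow-weighted average: C = (5650·2.300 + 1010·154.0) / 6660 = 168500/6660 = 25.31 mg/L.
Half-life 30.7 h → k = ln 2 / 30.7 = 0.02258 h⁻¹ = 0.5419 d⁻¹.
First-order decay: C = 25.31·exp(−k·t) = 25.31·0.6085 = 15.40 mg/L.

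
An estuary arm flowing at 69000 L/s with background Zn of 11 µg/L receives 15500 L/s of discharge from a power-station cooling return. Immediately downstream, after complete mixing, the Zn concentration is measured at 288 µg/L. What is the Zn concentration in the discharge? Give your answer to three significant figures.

Mass balance: 69000·11.00 + 15500·Cₑ = 84500·288.0
→ Cₑ = (84500·288.0 − 69000·11.00) / 15500 = 1521 µg/L.

1520 µg/L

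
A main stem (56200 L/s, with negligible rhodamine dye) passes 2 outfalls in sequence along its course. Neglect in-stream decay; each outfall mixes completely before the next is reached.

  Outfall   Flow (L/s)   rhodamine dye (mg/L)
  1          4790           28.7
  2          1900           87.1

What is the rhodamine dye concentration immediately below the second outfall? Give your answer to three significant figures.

4.82 mg/L

Below outfall 1: Q → 60990 L/s, C = (56200·0 + 4790·28.70)/60990 = 2.254 mg/L.
Below outfall 2: Q → 62890 L/s, C = (60990·2.254 + 1900·87.10)/62890 = 4.817 mg/L.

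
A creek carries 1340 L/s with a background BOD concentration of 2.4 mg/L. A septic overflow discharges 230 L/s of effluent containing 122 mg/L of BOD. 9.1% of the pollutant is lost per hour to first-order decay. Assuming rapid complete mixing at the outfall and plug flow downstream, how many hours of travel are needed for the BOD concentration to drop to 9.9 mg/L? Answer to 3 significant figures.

7.33 h

Mass balance: C = (1340·2.400 + 230.0·122.0) / 1570 = 31280/1570 = 19.92 mg/L.
9.1%/h lost → k = −ln(1 − 0.091) = 0.09541 h⁻¹.
19.92·exp(−k·t) = 9.9 → t = ln(19.92/9.9)/k = 26380 s = 7.329 h.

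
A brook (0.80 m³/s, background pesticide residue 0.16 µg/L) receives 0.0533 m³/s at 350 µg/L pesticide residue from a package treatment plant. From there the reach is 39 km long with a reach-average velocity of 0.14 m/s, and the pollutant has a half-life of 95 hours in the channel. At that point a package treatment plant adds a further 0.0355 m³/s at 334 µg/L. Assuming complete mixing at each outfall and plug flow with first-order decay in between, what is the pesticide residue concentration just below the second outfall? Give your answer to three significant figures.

Flow-weighted average: C = (0.8000·0.1600 + 0.05330·350.0) / 0.8533 = 18.78/0.8533 = 22.01 µg/L; combined flow 0.8533 m³/s.
Travel time t = 39·1000 / 0.14 = 278600 s = 77.38 h.
Half-life 95 h → k = ln 2 / 95 = 0.007296 h⁻¹ = 0.1751 d⁻¹.
Applying C = C₀e^(−kt): 22.01 × 0.5686 = 12.52 µg/L.
At the second outfall, C = (0.8533·12.52 + 0.03550·334.0) / (0.8533 + 0.03550) = 25.36 µg/L.

25.4 µg/L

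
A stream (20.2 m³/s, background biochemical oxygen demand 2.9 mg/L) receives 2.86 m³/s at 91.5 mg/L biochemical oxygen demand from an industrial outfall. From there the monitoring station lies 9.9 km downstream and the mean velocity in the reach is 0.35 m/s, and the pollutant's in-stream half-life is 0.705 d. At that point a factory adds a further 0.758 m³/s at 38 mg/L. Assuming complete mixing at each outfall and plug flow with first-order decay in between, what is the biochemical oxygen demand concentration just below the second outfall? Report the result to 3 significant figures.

After mixing, C = (20.20·2.900 + 2.860·91.50) / 23.06 = 320.3/23.06 = 13.89 mg/L; combined flow 23.06 m³/s.
Travel time t = 9.9·1000 / 0.35 = 28290 s = 7.857 h.
Half-life 0.705 d → k = ln 2 / 0.705 = 0.9832 d⁻¹.
First-order decay: C = 13.89·exp(−k·t) = 13.89·0.7248 = 10.07 mg/L.
Second outfall: C = (23.06·10.07 + 0.7580·38.00)/23.82 = 10.96 mg/L.

11.0 mg/L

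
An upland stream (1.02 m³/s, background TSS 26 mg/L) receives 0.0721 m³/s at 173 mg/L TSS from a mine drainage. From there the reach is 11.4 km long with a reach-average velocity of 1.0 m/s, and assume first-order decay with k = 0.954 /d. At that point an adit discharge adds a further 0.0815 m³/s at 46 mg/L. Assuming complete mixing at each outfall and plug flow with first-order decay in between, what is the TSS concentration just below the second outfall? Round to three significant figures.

Mass balance: C = (1.020·26.00 + 0.07210·173.0) / 1.092 = 38.99/1.092 = 35.70 mg/L; combined flow 1.092 m³/s.
Travel time t = 11.4·1000 / 1.0 = 11400 s = 3.167 h.
After decay, C = 35.70 × e^(−kt) = 35.70 × 0.8817 = 31.48 mg/L.
Second outfall: C = (1.092·31.48 + 0.08150·46.00)/1.174 = 32.49 mg/L.

32.5 mg/L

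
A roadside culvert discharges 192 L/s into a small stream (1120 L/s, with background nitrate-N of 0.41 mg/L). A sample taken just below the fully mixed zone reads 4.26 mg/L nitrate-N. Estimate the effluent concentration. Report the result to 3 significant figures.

26.7 mg/L

Mass balance: 1120·0.4100 + 192.0·Cₑ = 1312·4.260
→ Cₑ = (1312·4.260 − 1120·0.4100) / 192.0 = 26.72 mg/L.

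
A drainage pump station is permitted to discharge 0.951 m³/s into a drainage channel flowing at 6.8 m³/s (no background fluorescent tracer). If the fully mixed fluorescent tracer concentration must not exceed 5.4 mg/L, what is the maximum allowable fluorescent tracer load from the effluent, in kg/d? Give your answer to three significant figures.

Mass balance at the limit: 6.800·0 + 0.9510·Cₑ = 7.751·5.4 → Cₑ = 44.01 mg/L.
Load = 0.9510 m³/s × 44.01 g/m³ × 86 400 s/d = 3616 kg/d.

3620 kg/d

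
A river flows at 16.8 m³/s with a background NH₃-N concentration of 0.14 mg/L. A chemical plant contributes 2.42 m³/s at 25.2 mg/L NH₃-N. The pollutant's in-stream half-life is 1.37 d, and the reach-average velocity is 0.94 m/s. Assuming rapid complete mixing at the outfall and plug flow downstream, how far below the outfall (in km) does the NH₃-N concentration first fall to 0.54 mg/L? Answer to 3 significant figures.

290 km

Flow-weighted average: C = (16.80·0.1400 + 2.420·25.20) / 19.22 = 63.34/19.22 = 3.295 mg/L.
Half-life 1.37 d → k = ln 2 / 1.37 = 0.5059 d⁻¹.
Set 3.295·exp(−k·t) = 0.54 → t = ln(3.295/0.54)/k = 308900 s = 85.80 h.
Distance = v·t = 0.94·308900 = 290300 m = 290.3 km.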